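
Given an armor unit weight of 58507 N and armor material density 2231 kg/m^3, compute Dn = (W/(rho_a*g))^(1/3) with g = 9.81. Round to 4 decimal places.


V = W / (rho_a * g)
V = 58507 / (2231 * 9.81)
V = 58507 / 21886.11
V = 2.673248 m^3
Dn = V^(1/3) = 2.673248^(1/3)
Dn = 1.3879 m

1.3879


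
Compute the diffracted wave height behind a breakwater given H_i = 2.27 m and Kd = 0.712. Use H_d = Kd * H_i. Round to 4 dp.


H_d = Kd * H_i
H_d = 0.712 * 2.27
H_d = 1.6162 m

1.6162


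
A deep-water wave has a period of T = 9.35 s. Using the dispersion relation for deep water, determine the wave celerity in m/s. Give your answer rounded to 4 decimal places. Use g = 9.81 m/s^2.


We use the deep-water celerity formula:
C = g * T / (2 * pi)
C = 9.81 * 9.35 / (2 * 3.14159...)
C = 91.723500 / 6.283185
C = 14.5982 m/s

14.5982


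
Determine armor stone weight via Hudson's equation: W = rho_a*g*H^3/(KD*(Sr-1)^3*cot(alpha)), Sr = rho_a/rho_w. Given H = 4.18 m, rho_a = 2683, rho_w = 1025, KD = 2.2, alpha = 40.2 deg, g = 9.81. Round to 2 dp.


Sr = rho_a / rho_w = 2683 / 1025 = 2.617561
(Sr - 1) = 1.617561
(Sr - 1)^3 = 4.232354
cot(40.2) = 1 / tan(40.2) = 1 / 0.845066 = 1.183340
Numerator = 2683 * 9.81 * 4.18^3 = 1922288.3122
Denominator = 2.2 * 4.232354 * 1.183340 = 11.018292
W = 1922288.3122 / 11.018292
W = 174463.36 N

174463.36


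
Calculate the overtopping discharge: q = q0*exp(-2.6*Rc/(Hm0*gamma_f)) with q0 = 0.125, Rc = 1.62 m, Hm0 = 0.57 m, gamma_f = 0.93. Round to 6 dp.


q = q0 * exp(-2.6 * Rc / (Hm0 * gamma_f))
Exponent = -2.6 * 1.62 / (0.57 * 0.93)
= -2.6 * 1.62 / 0.5301
= -7.945671
exp(-7.945671) = 0.000354
q = 0.125 * 0.000354
q = 0.000044 m^3/s/m

0.000044


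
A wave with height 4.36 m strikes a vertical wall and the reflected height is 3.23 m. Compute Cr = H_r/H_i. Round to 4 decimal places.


Cr = H_r / H_i
Cr = 3.23 / 4.36
Cr = 0.7408

0.7408


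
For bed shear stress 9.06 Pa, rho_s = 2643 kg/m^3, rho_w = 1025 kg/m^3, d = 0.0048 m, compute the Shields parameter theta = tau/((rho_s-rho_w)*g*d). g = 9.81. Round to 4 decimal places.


theta = tau / ((rho_s - rho_w) * g * d)
rho_s - rho_w = 2643 - 1025 = 1618
Denominator = 1618 * 9.81 * 0.0048 = 76.188384
theta = 9.06 / 76.188384
theta = 0.1189

0.1189


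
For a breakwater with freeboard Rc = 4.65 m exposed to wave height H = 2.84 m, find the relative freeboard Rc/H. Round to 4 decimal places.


Relative freeboard = Rc / H
= 4.65 / 2.84
= 1.6373

1.6373


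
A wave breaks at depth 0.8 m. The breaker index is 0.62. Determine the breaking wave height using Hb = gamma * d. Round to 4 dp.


Hb = gamma * d
Hb = 0.62 * 0.8
Hb = 0.4960 m

0.4960


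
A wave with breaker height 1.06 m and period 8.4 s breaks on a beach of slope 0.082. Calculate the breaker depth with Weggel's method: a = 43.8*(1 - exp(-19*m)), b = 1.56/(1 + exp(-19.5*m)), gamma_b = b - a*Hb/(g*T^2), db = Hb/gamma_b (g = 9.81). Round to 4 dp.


a = 43.8 * (1 - exp(-19 * m))
exp(-19 * 0.082) = exp(-1.5580) = 0.210557
a = 43.8 * (1 - 0.210557) = 34.577614
b = 1.56 / (1 + exp(-19.5 * m))
exp(-19.5 * 0.082) = exp(-1.5990) = 0.202099
b = 1.56 / (1 + 0.202099) = 1.297731
Hb / (g * T^2) = 1.06 / (9.81 * 8.4^2) = 1.06 / 692.1936 = 0.00153136
gamma_b = b - a * Hb/(g*T^2) = 1.297731 - 34.577614 * 0.00153136 = 1.244780
db = Hb / gamma_b = 1.06 / 1.244780
db = 0.8516 m

0.8516


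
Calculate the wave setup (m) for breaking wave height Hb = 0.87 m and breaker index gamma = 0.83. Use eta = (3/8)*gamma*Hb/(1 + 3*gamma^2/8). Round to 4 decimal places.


eta = (3/8) * gamma * Hb / (1 + 3*gamma^2/8)
Numerator = (3/8) * 0.83 * 0.87 = 0.270787
Denominator = 1 + 3*0.83^2/8 = 1 + 0.258338 = 1.258338
eta = 0.270787 / 1.258338
eta = 0.2152 m

0.2152


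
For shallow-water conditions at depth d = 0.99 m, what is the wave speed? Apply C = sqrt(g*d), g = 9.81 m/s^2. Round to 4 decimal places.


Using the shallow-water approximation:
C = sqrt(g * d) = sqrt(9.81 * 0.99)
C = sqrt(9.7119)
C = 3.1164 m/s

3.1164


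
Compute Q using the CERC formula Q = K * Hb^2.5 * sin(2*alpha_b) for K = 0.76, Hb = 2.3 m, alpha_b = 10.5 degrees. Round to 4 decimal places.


Q = K * Hb^2.5 * sin(2 * alpha_b)
Hb^2.5 = 2.3^2.5 = 8.022682
sin(2 * 10.5) = sin(21.0) = 0.358368
Q = 0.76 * 8.022682 * 0.358368
Q = 2.1851 m^3/s

2.1851


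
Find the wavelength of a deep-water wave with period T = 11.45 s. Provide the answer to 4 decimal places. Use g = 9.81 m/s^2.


L0 = g * T^2 / (2 * pi)
L0 = 9.81 * 11.45^2 / (2 * pi)
L0 = 9.81 * 131.1025 / 6.28319
L0 = 1286.1155 / 6.28319
L0 = 204.6916 m

204.6916


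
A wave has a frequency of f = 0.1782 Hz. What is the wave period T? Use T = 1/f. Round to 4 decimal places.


T = 1 / f
T = 1 / 0.1782
T = 5.6117 s

5.6117


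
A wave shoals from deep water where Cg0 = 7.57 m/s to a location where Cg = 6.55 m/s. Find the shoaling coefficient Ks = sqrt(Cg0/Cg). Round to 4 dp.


Ks = sqrt(Cg0 / Cg)
Ks = sqrt(7.57 / 6.55)
Ks = sqrt(1.1557)
Ks = 1.0750

1.0750


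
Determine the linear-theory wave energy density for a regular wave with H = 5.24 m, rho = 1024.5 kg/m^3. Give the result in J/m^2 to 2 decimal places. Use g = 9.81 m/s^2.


E = (1/8) * rho * g * H^2
E = (1/8) * 1024.5 * 9.81 * 5.24^2
E = 0.125 * 1024.5 * 9.81 * 27.4576
E = 34494.79 J/m^2

34494.79


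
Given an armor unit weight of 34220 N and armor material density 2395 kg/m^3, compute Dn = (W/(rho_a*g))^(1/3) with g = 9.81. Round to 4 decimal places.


V = W / (rho_a * g)
V = 34220 / (2395 * 9.81)
V = 34220 / 23494.95
V = 1.456483 m^3
Dn = V^(1/3) = 1.456483^(1/3)
Dn = 1.1335 m

1.1335


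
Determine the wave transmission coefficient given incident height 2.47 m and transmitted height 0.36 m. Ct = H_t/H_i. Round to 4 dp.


Ct = H_t / H_i
Ct = 0.36 / 2.47
Ct = 0.1457

0.1457


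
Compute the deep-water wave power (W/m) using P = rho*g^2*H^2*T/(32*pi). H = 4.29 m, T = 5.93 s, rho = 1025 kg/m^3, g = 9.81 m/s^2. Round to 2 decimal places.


P = rho * g^2 * H^2 * T / (32 * pi)
P = 1025 * 9.81^2 * 4.29^2 * 5.93 / (32 * pi)
P = 1025 * 96.2361 * 18.4041 * 5.93 / 100.53096
P = 107085.66 W/m

107085.66


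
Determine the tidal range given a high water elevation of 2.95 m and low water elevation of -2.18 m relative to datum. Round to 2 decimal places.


Tidal range = High water - Low water
Tidal range = 2.95 - (-2.18)
Tidal range = 5.13 m

5.13


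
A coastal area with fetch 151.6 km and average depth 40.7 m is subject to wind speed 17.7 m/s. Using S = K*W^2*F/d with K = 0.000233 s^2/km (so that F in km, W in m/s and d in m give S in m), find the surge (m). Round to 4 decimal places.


S = K * W^2 * F / d
W^2 = 17.7^2 = 313.29
S = 0.000233 * 313.29 * 151.6 / 40.7
Numerator = 0.000233 * 313.29 * 151.6 = 11.066280
S = 11.066280 / 40.7 = 0.2719 m

0.2719


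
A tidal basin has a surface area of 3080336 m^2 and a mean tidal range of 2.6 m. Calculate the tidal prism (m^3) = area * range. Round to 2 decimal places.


Tidal prism = Area * Tidal range
P = 3080336 * 2.6
P = 8008873.60 m^3

8008873.60


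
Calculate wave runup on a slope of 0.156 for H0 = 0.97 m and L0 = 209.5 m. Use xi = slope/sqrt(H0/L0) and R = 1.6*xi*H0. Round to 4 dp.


xi = slope / sqrt(H0/L0)
H0/L0 = 0.97/209.5 = 0.004630
sqrt(0.004630) = 0.068045
xi = 0.156 / 0.068045 = 2.292613
R = 1.6 * xi * H0 = 1.6 * 2.292613 * 0.97
R = 3.5581 m

3.5581


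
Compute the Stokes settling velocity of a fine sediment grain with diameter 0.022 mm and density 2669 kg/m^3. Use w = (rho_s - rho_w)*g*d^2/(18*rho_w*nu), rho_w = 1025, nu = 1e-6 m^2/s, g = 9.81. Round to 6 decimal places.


w = (rho_s - rho_w) * g * d^2 / (18 * rho_w * nu)
d = 0.022 mm = 0.000022 m
rho_s - rho_w = 2669 - 1025 = 1644
Numerator = 1644 * 9.81 * (0.000022)^2 = 0.000007805778
Denominator = 18 * 1025 * 1e-6 = 0.018450
w = 0.000423 m/s

0.000423


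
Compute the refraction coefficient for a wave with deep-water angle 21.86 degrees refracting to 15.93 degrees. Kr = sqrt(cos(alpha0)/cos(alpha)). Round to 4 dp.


Kr = sqrt(cos(alpha0) / cos(alpha))
cos(21.86) = 0.928096
cos(15.93) = 0.961598
Kr = sqrt(0.928096 / 0.961598)
Kr = sqrt(0.965161)
Kr = 0.9824

0.9824


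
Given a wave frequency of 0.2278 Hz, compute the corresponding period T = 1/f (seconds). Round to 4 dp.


T = 1 / f
T = 1 / 0.2278
T = 4.3898 s

4.3898


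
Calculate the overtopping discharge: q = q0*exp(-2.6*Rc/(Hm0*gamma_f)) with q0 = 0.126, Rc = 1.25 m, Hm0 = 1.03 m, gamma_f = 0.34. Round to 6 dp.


q = q0 * exp(-2.6 * Rc / (Hm0 * gamma_f))
Exponent = -2.6 * 1.25 / (1.03 * 0.34)
= -2.6 * 1.25 / 0.3502
= -9.280411
exp(-9.280411) = 0.000093
q = 0.126 * 0.000093
q = 0.000012 m^3/s/m

0.000012


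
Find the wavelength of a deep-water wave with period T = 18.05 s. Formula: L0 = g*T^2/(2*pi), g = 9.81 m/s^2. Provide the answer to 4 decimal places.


L0 = g * T^2 / (2 * pi)
L0 = 9.81 * 18.05^2 / (2 * pi)
L0 = 9.81 * 325.8025 / 6.28319
L0 = 3196.1225 / 6.28319
L0 = 508.6787 m

508.6787


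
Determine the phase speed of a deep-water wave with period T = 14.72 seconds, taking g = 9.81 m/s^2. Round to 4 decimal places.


We use the deep-water celerity formula:
C = g * T / (2 * pi)
C = 9.81 * 14.72 / (2 * 3.14159...)
C = 144.403200 / 6.283185
C = 22.9825 m/s

22.9825


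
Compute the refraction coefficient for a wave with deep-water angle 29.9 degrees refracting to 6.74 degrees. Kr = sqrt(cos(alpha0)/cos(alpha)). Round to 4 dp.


Kr = sqrt(cos(alpha0) / cos(alpha))
cos(29.9) = 0.866897
cos(6.74) = 0.993089
Kr = sqrt(0.866897 / 0.993089)
Kr = sqrt(0.872930)
Kr = 0.9343

0.9343


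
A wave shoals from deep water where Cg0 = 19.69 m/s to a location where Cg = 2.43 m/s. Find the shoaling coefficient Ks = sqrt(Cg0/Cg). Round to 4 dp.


Ks = sqrt(Cg0 / Cg)
Ks = sqrt(19.69 / 2.43)
Ks = sqrt(8.1029)
Ks = 2.8466

2.8466


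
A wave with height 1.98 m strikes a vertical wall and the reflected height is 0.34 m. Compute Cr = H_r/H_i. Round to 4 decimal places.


Cr = H_r / H_i
Cr = 0.34 / 1.98
Cr = 0.1717

0.1717


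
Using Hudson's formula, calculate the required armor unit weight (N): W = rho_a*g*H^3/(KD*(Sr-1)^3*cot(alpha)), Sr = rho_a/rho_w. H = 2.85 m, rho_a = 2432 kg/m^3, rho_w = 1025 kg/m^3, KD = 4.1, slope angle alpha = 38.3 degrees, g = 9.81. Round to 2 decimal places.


Sr = rho_a / rho_w = 2432 / 1025 = 2.372683
(Sr - 1) = 1.372683
(Sr - 1)^3 = 2.586489
cot(38.3) = 1 / tan(38.3) = 1 / 0.789752 = 1.266220
Numerator = 2432 * 9.81 * 2.85^3 = 552289.9723
Denominator = 4.1 * 2.586489 * 1.266220 = 13.427761
W = 552289.9723 / 13.427761
W = 41130.46 N

41130.46


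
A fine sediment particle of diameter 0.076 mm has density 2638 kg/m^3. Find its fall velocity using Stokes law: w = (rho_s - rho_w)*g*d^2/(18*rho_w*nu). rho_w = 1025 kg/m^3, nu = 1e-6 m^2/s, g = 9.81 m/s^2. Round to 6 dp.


w = (rho_s - rho_w) * g * d^2 / (18 * rho_w * nu)
d = 0.076 mm = 0.000076 m
rho_s - rho_w = 2638 - 1025 = 1613
Numerator = 1613 * 9.81 * (0.000076)^2 = 0.000091396709
Denominator = 18 * 1025 * 1e-6 = 0.018450
w = 0.004954 m/s

0.004954


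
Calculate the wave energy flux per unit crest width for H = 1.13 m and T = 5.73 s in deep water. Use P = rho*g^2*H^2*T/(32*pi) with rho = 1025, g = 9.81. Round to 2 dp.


P = rho * g^2 * H^2 * T / (32 * pi)
P = 1025 * 9.81^2 * 1.13^2 * 5.73 / (32 * pi)
P = 1025 * 96.2361 * 1.2769 * 5.73 / 100.53096
P = 7179.16 W/m

7179.16


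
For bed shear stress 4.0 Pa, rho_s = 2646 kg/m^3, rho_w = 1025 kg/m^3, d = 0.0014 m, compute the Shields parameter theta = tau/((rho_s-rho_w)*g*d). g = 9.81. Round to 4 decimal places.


theta = tau / ((rho_s - rho_w) * g * d)
rho_s - rho_w = 2646 - 1025 = 1621
Denominator = 1621 * 9.81 * 0.0014 = 22.262814
theta = 4.0 / 22.262814
theta = 0.1797

0.1797


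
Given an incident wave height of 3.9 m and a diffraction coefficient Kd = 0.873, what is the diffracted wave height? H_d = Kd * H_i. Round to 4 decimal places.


H_d = Kd * H_i
H_d = 0.873 * 3.9
H_d = 3.4047 m

3.4047


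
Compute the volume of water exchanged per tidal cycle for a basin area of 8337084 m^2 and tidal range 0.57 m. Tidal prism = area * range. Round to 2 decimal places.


Tidal prism = Area * Tidal range
P = 8337084 * 0.57
P = 4752137.88 m^3

4752137.88


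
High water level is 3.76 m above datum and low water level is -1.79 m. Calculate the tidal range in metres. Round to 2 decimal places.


Tidal range = High water - Low water
Tidal range = 3.76 - (-1.79)
Tidal range = 5.55 m

5.55


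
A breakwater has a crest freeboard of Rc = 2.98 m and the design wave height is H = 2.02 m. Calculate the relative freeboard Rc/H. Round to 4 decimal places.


Relative freeboard = Rc / H
= 2.98 / 2.02
= 1.4752

1.4752


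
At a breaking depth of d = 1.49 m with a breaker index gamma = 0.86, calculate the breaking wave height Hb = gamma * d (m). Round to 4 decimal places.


Hb = gamma * d
Hb = 0.86 * 1.49
Hb = 1.2814 m

1.2814


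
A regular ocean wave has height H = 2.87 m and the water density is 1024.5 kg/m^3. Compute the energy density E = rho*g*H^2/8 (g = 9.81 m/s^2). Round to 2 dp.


E = (1/8) * rho * g * H^2
E = (1/8) * 1024.5 * 9.81 * 2.87^2
E = 0.125 * 1024.5 * 9.81 * 8.2369
E = 10347.96 J/m^2

10347.96


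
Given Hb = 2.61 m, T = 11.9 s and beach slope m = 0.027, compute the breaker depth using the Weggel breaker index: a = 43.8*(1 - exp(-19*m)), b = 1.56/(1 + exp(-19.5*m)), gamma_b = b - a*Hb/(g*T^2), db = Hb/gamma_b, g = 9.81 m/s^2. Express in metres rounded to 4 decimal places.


a = 43.8 * (1 - exp(-19 * m))
exp(-19 * 0.027) = exp(-0.5130) = 0.598697
a = 43.8 * (1 - 0.598697) = 17.577081
b = 1.56 / (1 + exp(-19.5 * m))
exp(-19.5 * 0.027) = exp(-0.5265) = 0.590669
b = 1.56 / (1 + 0.590669) = 0.980720
Hb / (g * T^2) = 2.61 / (9.81 * 11.9^2) = 2.61 / 1389.1941 = 0.00187879
gamma_b = b - a * Hb/(g*T^2) = 0.980720 - 17.577081 * 0.00187879 = 0.947696
db = Hb / gamma_b = 2.61 / 0.947696
db = 2.7540 m

2.7540


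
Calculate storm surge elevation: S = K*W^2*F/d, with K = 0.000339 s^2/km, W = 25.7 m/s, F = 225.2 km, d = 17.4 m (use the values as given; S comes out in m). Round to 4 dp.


S = K * W^2 * F / d
W^2 = 25.7^2 = 660.49
S = 0.000339 * 660.49 * 225.2 / 17.4
Numerator = 0.000339 * 660.49 * 225.2 = 50.423656
S = 50.423656 / 17.4 = 2.8979 m

2.8979


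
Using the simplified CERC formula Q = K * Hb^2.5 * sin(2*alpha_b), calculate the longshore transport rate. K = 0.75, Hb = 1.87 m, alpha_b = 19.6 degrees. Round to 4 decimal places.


Q = K * Hb^2.5 * sin(2 * alpha_b)
Hb^2.5 = 1.87^2.5 = 4.781939
sin(2 * 19.6) = sin(39.2) = 0.632029
Q = 0.75 * 4.781939 * 0.632029
Q = 2.2667 m^3/s

2.2667


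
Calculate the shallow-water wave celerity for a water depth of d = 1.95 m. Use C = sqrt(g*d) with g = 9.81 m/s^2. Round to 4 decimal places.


Using the shallow-water approximation:
C = sqrt(g * d) = sqrt(9.81 * 1.95)
C = sqrt(19.1295)
C = 4.3737 m/s

4.3737


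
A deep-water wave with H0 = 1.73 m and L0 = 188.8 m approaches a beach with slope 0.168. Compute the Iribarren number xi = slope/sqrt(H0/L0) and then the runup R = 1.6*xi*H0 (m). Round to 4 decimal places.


xi = slope / sqrt(H0/L0)
H0/L0 = 1.73/188.8 = 0.009163
sqrt(0.009163) = 0.095724
xi = 0.168 / 0.095724 = 1.755041
R = 1.6 * xi * H0 = 1.6 * 1.755041 * 1.73
R = 4.8580 m

4.8580


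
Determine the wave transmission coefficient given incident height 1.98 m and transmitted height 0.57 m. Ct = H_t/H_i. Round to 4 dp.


Ct = H_t / H_i
Ct = 0.57 / 1.98
Ct = 0.2879

0.2879


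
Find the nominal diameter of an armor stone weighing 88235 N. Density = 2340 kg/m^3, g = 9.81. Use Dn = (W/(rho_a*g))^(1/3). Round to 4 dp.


V = W / (rho_a * g)
V = 88235 / (2340 * 9.81)
V = 88235 / 22955.40
V = 3.843758 m^3
Dn = V^(1/3) = 3.843758^(1/3)
Dn = 1.5665 m

1.5665


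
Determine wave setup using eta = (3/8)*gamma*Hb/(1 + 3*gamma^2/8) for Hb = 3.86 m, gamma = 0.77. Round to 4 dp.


eta = (3/8) * gamma * Hb / (1 + 3*gamma^2/8)
Numerator = (3/8) * 0.77 * 3.86 = 1.114575
Denominator = 1 + 3*0.77^2/8 = 1 + 0.222338 = 1.222338
eta = 1.114575 / 1.222338
eta = 0.9118 m

0.9118


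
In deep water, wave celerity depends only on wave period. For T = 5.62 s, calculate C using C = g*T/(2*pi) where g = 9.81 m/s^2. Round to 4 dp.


We use the deep-water celerity formula:
C = g * T / (2 * pi)
C = 9.81 * 5.62 / (2 * 3.14159...)
C = 55.132200 / 6.283185
C = 8.7746 m/s

8.7746


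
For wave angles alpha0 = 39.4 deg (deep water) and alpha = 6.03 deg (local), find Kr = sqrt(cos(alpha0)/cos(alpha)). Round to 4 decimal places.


Kr = sqrt(cos(alpha0) / cos(alpha))
cos(39.4) = 0.772734
cos(6.03) = 0.994467
Kr = sqrt(0.772734 / 0.994467)
Kr = sqrt(0.777033)
Kr = 0.8815

0.8815


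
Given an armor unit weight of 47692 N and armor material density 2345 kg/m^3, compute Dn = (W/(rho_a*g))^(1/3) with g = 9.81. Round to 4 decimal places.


V = W / (rho_a * g)
V = 47692 / (2345 * 9.81)
V = 47692 / 23004.45
V = 2.073164 m^3
Dn = V^(1/3) = 2.073164^(1/3)
Dn = 1.2751 m

1.2751


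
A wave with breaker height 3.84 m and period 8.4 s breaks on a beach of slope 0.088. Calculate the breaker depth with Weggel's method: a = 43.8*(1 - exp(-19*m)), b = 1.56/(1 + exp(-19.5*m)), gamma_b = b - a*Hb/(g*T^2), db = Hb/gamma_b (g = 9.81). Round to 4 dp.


a = 43.8 * (1 - exp(-19 * m))
exp(-19 * 0.088) = exp(-1.6720) = 0.187871
a = 43.8 * (1 - 0.187871) = 35.571252
b = 1.56 / (1 + exp(-19.5 * m))
exp(-19.5 * 0.088) = exp(-1.7160) = 0.179784
b = 1.56 / (1 + 0.179784) = 1.322276
Hb / (g * T^2) = 3.84 / (9.81 * 8.4^2) = 3.84 / 692.1936 = 0.00554758
gamma_b = b - a * Hb/(g*T^2) = 1.322276 - 35.571252 * 0.00554758 = 1.124942
db = Hb / gamma_b = 3.84 / 1.124942
db = 3.4135 m

3.4135


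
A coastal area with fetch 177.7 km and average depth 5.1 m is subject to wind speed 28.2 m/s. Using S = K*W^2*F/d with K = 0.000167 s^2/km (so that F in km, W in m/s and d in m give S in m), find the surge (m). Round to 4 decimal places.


S = K * W^2 * F / d
W^2 = 28.2^2 = 795.24
S = 0.000167 * 795.24 * 177.7 / 5.1
Numerator = 0.000167 * 795.24 * 177.7 = 23.599463
S = 23.599463 / 5.1 = 4.6273 m

4.6273


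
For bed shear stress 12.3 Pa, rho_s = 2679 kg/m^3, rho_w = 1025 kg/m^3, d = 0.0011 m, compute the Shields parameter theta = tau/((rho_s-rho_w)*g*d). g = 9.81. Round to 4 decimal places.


theta = tau / ((rho_s - rho_w) * g * d)
rho_s - rho_w = 2679 - 1025 = 1654
Denominator = 1654 * 9.81 * 0.0011 = 17.848314
theta = 12.3 / 17.848314
theta = 0.6891

0.6891


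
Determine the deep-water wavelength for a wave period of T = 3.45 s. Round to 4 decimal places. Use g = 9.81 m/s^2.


L0 = g * T^2 / (2 * pi)
L0 = 9.81 * 3.45^2 / (2 * pi)
L0 = 9.81 * 11.9025 / 6.28319
L0 = 116.7635 / 6.28319
L0 = 18.5835 m

18.5835


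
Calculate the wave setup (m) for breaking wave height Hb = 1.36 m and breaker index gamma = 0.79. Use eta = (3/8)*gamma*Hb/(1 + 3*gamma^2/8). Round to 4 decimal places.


eta = (3/8) * gamma * Hb / (1 + 3*gamma^2/8)
Numerator = (3/8) * 0.79 * 1.36 = 0.402900
Denominator = 1 + 3*0.79^2/8 = 1 + 0.234038 = 1.234038
eta = 0.402900 / 1.234038
eta = 0.3265 m

0.3265


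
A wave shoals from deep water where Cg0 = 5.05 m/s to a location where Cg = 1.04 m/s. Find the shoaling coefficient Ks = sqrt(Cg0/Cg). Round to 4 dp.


Ks = sqrt(Cg0 / Cg)
Ks = sqrt(5.05 / 1.04)
Ks = sqrt(4.8558)
Ks = 2.2036

2.2036


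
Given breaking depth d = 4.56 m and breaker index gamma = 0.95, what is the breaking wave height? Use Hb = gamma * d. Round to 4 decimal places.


Hb = gamma * d
Hb = 0.95 * 4.56
Hb = 4.3320 m

4.3320


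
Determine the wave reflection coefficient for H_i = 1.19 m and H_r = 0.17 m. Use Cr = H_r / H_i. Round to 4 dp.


Cr = H_r / H_i
Cr = 0.17 / 1.19
Cr = 0.1429

0.1429


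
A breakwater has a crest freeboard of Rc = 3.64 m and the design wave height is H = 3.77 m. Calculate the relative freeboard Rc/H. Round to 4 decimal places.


Relative freeboard = Rc / H
= 3.64 / 3.77
= 0.9655

0.9655


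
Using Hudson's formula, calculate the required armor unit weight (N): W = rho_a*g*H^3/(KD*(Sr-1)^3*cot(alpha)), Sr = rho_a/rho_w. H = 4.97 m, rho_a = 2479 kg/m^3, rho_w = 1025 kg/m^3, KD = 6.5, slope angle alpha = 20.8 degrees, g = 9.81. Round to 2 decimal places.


Sr = rho_a / rho_w = 2479 / 1025 = 2.418537
(Sr - 1) = 1.418537
(Sr - 1)^3 = 2.854445
cot(20.8) = 1 / tan(20.8) = 1 / 0.379864 = 2.632519
Numerator = 2479 * 9.81 * 4.97^3 = 2985483.6723
Denominator = 6.5 * 2.854445 * 2.632519 = 48.843460
W = 2985483.6723 / 48.843460
W = 61123.51 N

61123.51


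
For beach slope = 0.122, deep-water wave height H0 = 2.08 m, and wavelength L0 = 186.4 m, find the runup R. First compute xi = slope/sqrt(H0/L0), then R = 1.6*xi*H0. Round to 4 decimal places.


xi = slope / sqrt(H0/L0)
H0/L0 = 2.08/186.4 = 0.011159
sqrt(0.011159) = 0.105635
xi = 0.122 / 0.105635 = 1.154918
R = 1.6 * xi * H0 = 1.6 * 1.154918 * 2.08
R = 3.8436 m

3.8436


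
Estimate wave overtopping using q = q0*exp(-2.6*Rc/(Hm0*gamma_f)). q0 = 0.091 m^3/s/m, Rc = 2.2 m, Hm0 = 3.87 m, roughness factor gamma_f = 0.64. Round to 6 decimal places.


q = q0 * exp(-2.6 * Rc / (Hm0 * gamma_f))
Exponent = -2.6 * 2.2 / (3.87 * 0.64)
= -2.6 * 2.2 / 2.4768
= -2.309432
exp(-2.309432) = 0.099318
q = 0.091 * 0.099318
q = 0.009038 m^3/s/m

0.009038


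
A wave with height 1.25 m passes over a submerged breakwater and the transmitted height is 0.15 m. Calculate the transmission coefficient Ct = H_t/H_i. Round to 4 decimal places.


Ct = H_t / H_i
Ct = 0.15 / 1.25
Ct = 0.1200

0.1200


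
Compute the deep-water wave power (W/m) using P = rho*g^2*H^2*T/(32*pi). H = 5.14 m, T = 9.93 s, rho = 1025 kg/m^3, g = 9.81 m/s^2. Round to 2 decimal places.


P = rho * g^2 * H^2 * T / (32 * pi)
P = 1025 * 9.81^2 * 5.14^2 * 9.93 / (32 * pi)
P = 1025 * 96.2361 * 26.4196 * 9.93 / 100.53096
P = 257417.17 W/m

257417.17


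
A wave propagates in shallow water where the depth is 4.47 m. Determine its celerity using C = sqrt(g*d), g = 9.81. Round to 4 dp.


Using the shallow-water approximation:
C = sqrt(g * d) = sqrt(9.81 * 4.47)
C = sqrt(43.8507)
C = 6.6220 m/s

6.6220


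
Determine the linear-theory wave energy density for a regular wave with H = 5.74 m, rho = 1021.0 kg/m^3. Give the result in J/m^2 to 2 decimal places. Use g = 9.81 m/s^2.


E = (1/8) * rho * g * H^2
E = (1/8) * 1021.0 * 9.81 * 5.74^2
E = 0.125 * 1021.0 * 9.81 * 32.9476
E = 41250.44 J/m^2

41250.44


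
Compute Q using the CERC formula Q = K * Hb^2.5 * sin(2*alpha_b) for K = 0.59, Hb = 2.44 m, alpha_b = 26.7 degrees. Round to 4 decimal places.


Q = K * Hb^2.5 * sin(2 * alpha_b)
Hb^2.5 = 2.44^2.5 = 9.299820
sin(2 * 26.7) = sin(53.4) = 0.802817
Q = 0.59 * 9.299820 * 0.802817
Q = 4.4050 m^3/s

4.4050


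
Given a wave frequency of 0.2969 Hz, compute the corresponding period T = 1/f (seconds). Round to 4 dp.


T = 1 / f
T = 1 / 0.2969
T = 3.3681 s

3.3681


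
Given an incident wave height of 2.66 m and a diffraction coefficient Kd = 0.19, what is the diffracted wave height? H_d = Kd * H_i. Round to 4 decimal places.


H_d = Kd * H_i
H_d = 0.19 * 2.66
H_d = 0.5054 m

0.5054


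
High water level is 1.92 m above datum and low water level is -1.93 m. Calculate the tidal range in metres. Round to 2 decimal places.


Tidal range = High water - Low water
Tidal range = 1.92 - (-1.93)
Tidal range = 3.85 m

3.85


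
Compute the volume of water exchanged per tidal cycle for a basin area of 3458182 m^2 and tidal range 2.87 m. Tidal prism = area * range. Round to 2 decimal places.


Tidal prism = Area * Tidal range
P = 3458182 * 2.87
P = 9924982.34 m^3

9924982.34


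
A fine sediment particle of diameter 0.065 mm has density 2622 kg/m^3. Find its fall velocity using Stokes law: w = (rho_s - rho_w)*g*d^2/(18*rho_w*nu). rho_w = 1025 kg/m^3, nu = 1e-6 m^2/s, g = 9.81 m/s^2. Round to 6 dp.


w = (rho_s - rho_w) * g * d^2 / (18 * rho_w * nu)
d = 0.065 mm = 0.000065 m
rho_s - rho_w = 2622 - 1025 = 1597
Numerator = 1597 * 9.81 * (0.000065)^2 = 0.000066191258
Denominator = 18 * 1025 * 1e-6 = 0.018450
w = 0.003588 m/s

0.003588


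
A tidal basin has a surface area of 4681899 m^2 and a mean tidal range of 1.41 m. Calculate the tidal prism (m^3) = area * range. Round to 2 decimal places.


Tidal prism = Area * Tidal range
P = 4681899 * 1.41
P = 6601477.59 m^3

6601477.59


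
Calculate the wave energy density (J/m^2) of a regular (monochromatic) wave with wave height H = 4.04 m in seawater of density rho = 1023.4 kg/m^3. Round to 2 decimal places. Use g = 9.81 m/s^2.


E = (1/8) * rho * g * H^2
E = (1/8) * 1023.4 * 9.81 * 4.04^2
E = 0.125 * 1023.4 * 9.81 * 16.3216
E = 20482.70 J/m^2

20482.70


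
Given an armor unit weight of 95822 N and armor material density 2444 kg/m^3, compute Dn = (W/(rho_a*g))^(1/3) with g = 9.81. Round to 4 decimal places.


V = W / (rho_a * g)
V = 95822 / (2444 * 9.81)
V = 95822 / 23975.64
V = 3.996640 m^3
Dn = V^(1/3) = 3.996640^(1/3)
Dn = 1.5870 m

1.5870


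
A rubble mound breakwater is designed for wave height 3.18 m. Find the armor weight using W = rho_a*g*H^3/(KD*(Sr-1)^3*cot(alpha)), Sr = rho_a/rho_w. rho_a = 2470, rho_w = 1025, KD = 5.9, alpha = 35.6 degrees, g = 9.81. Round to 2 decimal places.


Sr = rho_a / rho_w = 2470 / 1025 = 2.409756
(Sr - 1) = 1.409756
(Sr - 1)^3 = 2.801767
cot(35.6) = 1 / tan(35.6) = 1 / 0.715930 = 1.396785
Numerator = 2470 * 9.81 * 3.18^3 = 779197.0876
Denominator = 5.9 * 2.801767 * 1.396785 = 23.089450
W = 779197.0876 / 23.089450
W = 33746.89 N

33746.89


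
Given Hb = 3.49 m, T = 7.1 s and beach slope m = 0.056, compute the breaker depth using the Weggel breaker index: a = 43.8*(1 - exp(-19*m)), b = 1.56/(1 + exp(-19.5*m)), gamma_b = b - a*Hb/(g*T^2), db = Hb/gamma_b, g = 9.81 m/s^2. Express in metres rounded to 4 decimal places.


a = 43.8 * (1 - exp(-19 * m))
exp(-19 * 0.056) = exp(-1.0640) = 0.345073
a = 43.8 * (1 - 0.345073) = 28.685813
b = 1.56 / (1 + exp(-19.5 * m))
exp(-19.5 * 0.056) = exp(-1.0920) = 0.335545
b = 1.56 / (1 + 0.335545) = 1.168063
Hb / (g * T^2) = 3.49 / (9.81 * 7.1^2) = 3.49 / 494.5221 = 0.00705732
gamma_b = b - a * Hb/(g*T^2) = 1.168063 - 28.685813 * 0.00705732 = 0.965618
db = Hb / gamma_b = 3.49 / 0.965618
db = 3.6143 m

3.6143


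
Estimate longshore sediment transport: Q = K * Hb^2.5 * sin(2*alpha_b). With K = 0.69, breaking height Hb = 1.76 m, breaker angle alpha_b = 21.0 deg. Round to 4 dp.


Q = K * Hb^2.5 * sin(2 * alpha_b)
Hb^2.5 = 1.76^2.5 = 4.109431
sin(2 * 21.0) = sin(42.0) = 0.669131
Q = 0.69 * 4.109431 * 0.669131
Q = 1.8973 m^3/s

1.8973


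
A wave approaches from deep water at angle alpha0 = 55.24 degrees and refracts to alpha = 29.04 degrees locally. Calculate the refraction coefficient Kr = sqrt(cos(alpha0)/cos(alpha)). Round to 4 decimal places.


Kr = sqrt(cos(alpha0) / cos(alpha))
cos(55.24) = 0.570140
cos(29.04) = 0.874281
Kr = sqrt(0.570140 / 0.874281)
Kr = sqrt(0.652125)
Kr = 0.8075

0.8075


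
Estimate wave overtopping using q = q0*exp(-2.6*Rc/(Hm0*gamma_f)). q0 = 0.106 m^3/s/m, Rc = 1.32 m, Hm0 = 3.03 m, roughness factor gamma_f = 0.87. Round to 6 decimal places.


q = q0 * exp(-2.6 * Rc / (Hm0 * gamma_f))
Exponent = -2.6 * 1.32 / (3.03 * 0.87)
= -2.6 * 1.32 / 2.6361
= -1.301923
exp(-1.301923) = 0.272008
q = 0.106 * 0.272008
q = 0.028833 m^3/s/m

0.028833


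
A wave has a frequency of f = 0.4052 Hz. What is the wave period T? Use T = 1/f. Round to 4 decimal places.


T = 1 / f
T = 1 / 0.4052
T = 2.4679 s

2.4679


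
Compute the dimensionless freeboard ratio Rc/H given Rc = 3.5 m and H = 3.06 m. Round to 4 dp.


Relative freeboard = Rc / H
= 3.5 / 3.06
= 1.1438

1.1438


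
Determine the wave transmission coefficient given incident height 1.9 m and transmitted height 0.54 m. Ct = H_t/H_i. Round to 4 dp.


Ct = H_t / H_i
Ct = 0.54 / 1.9
Ct = 0.2842

0.2842


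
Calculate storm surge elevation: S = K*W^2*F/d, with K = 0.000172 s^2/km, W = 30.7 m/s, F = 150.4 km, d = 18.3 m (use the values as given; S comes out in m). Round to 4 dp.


S = K * W^2 * F / d
W^2 = 30.7^2 = 942.49
S = 0.000172 * 942.49 * 150.4 / 18.3
Numerator = 0.000172 * 942.49 * 150.4 = 24.381085
S = 24.381085 / 18.3 = 1.3323 m

1.3323


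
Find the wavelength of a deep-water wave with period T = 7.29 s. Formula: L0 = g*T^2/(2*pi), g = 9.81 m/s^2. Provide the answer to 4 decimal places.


L0 = g * T^2 / (2 * pi)
L0 = 9.81 * 7.29^2 / (2 * pi)
L0 = 9.81 * 53.1441 / 6.28319
L0 = 521.3436 / 6.28319
L0 = 82.9744 m

82.9744


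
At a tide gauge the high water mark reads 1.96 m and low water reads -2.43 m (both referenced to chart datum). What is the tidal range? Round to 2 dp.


Tidal range = High water - Low water
Tidal range = 1.96 - (-2.43)
Tidal range = 4.39 m

4.39


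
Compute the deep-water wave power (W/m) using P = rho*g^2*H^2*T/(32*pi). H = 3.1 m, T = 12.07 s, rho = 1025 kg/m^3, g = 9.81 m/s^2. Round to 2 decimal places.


P = rho * g^2 * H^2 * T / (32 * pi)
P = 1025 * 9.81^2 * 3.1^2 * 12.07 / (32 * pi)
P = 1025 * 96.2361 * 9.6100 * 12.07 / 100.53096
P = 113813.21 W/m

113813.21


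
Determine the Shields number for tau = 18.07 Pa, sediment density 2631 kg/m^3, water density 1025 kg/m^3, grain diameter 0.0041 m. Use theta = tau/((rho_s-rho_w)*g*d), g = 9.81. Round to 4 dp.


theta = tau / ((rho_s - rho_w) * g * d)
rho_s - rho_w = 2631 - 1025 = 1606
Denominator = 1606 * 9.81 * 0.0041 = 64.594926
theta = 18.07 / 64.594926
theta = 0.2797

0.2797


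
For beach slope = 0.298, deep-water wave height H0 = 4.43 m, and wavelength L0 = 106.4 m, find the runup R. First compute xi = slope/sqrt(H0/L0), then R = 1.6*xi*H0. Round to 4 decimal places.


xi = slope / sqrt(H0/L0)
H0/L0 = 4.43/106.4 = 0.041635
sqrt(0.041635) = 0.204047
xi = 0.298 / 0.204047 = 1.460445
R = 1.6 * xi * H0 = 1.6 * 1.460445 * 4.43
R = 10.3516 m

10.3516


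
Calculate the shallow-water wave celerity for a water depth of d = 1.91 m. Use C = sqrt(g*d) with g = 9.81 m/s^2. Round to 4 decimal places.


Using the shallow-water approximation:
C = sqrt(g * d) = sqrt(9.81 * 1.91)
C = sqrt(18.7371)
C = 4.3286 m/s

4.3286


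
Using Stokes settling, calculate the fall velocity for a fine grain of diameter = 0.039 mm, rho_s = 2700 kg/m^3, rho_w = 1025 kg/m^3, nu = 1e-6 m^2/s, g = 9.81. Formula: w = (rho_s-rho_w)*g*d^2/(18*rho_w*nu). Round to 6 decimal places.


w = (rho_s - rho_w) * g * d^2 / (18 * rho_w * nu)
d = 0.039 mm = 0.000039 m
rho_s - rho_w = 2700 - 1025 = 1675
Numerator = 1675 * 9.81 * (0.000039)^2 = 0.000024992692
Denominator = 18 * 1025 * 1e-6 = 0.018450
w = 0.001355 m/s

0.001355


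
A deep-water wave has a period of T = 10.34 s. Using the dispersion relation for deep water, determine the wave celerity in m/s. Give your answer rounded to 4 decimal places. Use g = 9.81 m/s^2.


We use the deep-water celerity formula:
C = g * T / (2 * pi)
C = 9.81 * 10.34 / (2 * 3.14159...)
C = 101.435400 / 6.283185
C = 16.1439 m/s

16.1439


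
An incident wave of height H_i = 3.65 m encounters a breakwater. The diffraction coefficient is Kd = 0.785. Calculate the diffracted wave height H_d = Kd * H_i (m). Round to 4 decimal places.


H_d = Kd * H_i
H_d = 0.785 * 3.65
H_d = 2.8653 m

2.8653


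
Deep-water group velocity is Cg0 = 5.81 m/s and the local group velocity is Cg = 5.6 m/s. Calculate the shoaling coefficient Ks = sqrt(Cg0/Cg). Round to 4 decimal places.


Ks = sqrt(Cg0 / Cg)
Ks = sqrt(5.81 / 5.6)
Ks = sqrt(1.0375)
Ks = 1.0186

1.0186


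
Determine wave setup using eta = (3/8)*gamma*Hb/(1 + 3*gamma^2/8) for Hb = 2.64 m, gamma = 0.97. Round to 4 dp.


eta = (3/8) * gamma * Hb / (1 + 3*gamma^2/8)
Numerator = (3/8) * 0.97 * 2.64 = 0.960300
Denominator = 1 + 3*0.97^2/8 = 1 + 0.352838 = 1.352838
eta = 0.960300 / 1.352838
eta = 0.7098 m

0.7098


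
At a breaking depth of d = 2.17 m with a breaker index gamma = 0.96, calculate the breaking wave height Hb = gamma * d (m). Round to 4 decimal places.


Hb = gamma * d
Hb = 0.96 * 2.17
Hb = 2.0832 m

2.0832


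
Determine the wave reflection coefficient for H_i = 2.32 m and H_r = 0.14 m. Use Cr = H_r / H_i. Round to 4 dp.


Cr = H_r / H_i
Cr = 0.14 / 2.32
Cr = 0.0603

0.0603


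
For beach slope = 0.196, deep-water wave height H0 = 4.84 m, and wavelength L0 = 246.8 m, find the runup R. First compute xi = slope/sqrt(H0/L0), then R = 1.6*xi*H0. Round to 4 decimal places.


xi = slope / sqrt(H0/L0)
H0/L0 = 4.84/246.8 = 0.019611
sqrt(0.019611) = 0.140039
xi = 0.196 / 0.140039 = 1.399607
R = 1.6 * xi * H0 = 1.6 * 1.399607 * 4.84
R = 10.8386 m

10.8386


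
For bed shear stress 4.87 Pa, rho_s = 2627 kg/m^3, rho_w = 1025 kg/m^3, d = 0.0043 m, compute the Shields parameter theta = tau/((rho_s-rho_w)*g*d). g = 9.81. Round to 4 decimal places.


theta = tau / ((rho_s - rho_w) * g * d)
rho_s - rho_w = 2627 - 1025 = 1602
Denominator = 1602 * 9.81 * 0.0043 = 67.577166
theta = 4.87 / 67.577166
theta = 0.0721

0.0721


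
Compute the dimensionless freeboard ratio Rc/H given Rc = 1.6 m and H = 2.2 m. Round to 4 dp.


Relative freeboard = Rc / H
= 1.6 / 2.2
= 0.7273

0.7273


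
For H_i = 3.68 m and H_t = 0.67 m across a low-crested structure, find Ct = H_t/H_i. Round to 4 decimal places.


Ct = H_t / H_i
Ct = 0.67 / 3.68
Ct = 0.1821

0.1821


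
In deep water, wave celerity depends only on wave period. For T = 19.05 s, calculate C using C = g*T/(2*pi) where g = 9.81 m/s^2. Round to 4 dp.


We use the deep-water celerity formula:
C = g * T / (2 * pi)
C = 9.81 * 19.05 / (2 * 3.14159...)
C = 186.880500 / 6.283185
C = 29.7430 m/s

29.7430


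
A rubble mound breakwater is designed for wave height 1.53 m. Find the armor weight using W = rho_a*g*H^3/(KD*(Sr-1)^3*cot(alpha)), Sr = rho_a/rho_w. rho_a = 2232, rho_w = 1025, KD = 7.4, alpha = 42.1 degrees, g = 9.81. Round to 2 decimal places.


Sr = rho_a / rho_w = 2232 / 1025 = 2.177561
(Sr - 1) = 1.177561
(Sr - 1)^3 = 1.632865
cot(42.1) = 1 / tan(42.1) = 1 / 0.903569 = 1.106722
Numerator = 2232 * 9.81 * 1.53^3 = 78421.9235
Denominator = 7.4 * 1.632865 * 1.106722 = 13.372741
W = 78421.9235 / 13.372741
W = 5864.31 N

5864.31


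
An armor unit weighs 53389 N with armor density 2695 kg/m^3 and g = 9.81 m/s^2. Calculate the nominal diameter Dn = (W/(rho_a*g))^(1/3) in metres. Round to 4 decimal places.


V = W / (rho_a * g)
V = 53389 / (2695 * 9.81)
V = 53389 / 26437.95
V = 2.019408 m^3
Dn = V^(1/3) = 2.019408^(1/3)
Dn = 1.2640 m

1.2640


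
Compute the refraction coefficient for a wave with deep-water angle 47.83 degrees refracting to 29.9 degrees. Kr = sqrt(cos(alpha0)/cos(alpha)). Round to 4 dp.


Kr = sqrt(cos(alpha0) / cos(alpha))
cos(47.83) = 0.671333
cos(29.9) = 0.866897
Kr = sqrt(0.671333 / 0.866897)
Kr = sqrt(0.774409)
Kr = 0.8800

0.8800


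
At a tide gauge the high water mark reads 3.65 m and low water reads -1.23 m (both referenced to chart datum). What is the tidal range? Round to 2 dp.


Tidal range = High water - Low water
Tidal range = 3.65 - (-1.23)
Tidal range = 4.88 m

4.88


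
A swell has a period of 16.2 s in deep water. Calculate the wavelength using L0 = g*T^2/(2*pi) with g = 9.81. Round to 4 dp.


L0 = g * T^2 / (2 * pi)
L0 = 9.81 * 16.2^2 / (2 * pi)
L0 = 9.81 * 262.4400 / 6.28319
L0 = 2574.5364 / 6.28319
L0 = 409.7502 m

409.7502


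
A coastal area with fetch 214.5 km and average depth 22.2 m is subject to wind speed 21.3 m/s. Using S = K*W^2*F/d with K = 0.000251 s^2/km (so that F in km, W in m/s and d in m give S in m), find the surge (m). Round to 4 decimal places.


S = K * W^2 * F / d
W^2 = 21.3^2 = 453.69
S = 0.000251 * 453.69 * 214.5 / 22.2
Numerator = 0.000251 * 453.69 * 214.5 = 24.426443
S = 24.426443 / 22.2 = 1.1003 m

1.1003


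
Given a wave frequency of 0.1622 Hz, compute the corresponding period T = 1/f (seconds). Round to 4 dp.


T = 1 / f
T = 1 / 0.1622
T = 6.1652 s

6.1652


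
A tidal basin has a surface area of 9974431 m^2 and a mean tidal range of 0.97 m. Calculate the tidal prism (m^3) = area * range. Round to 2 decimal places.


Tidal prism = Area * Tidal range
P = 9974431 * 0.97
P = 9675198.07 m^3

9675198.07


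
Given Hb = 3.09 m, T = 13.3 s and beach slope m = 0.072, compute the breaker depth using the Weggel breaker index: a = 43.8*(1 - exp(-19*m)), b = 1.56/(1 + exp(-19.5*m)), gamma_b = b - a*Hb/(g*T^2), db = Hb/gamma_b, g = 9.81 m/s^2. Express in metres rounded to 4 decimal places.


a = 43.8 * (1 - exp(-19 * m))
exp(-19 * 0.072) = exp(-1.3680) = 0.254616
a = 43.8 * (1 - 0.254616) = 32.647833
b = 1.56 / (1 + exp(-19.5 * m))
exp(-19.5 * 0.072) = exp(-1.4040) = 0.245613
b = 1.56 / (1 + 0.245613) = 1.252396
Hb / (g * T^2) = 3.09 / (9.81 * 13.3^2) = 3.09 / 1735.2909 = 0.00178068
gamma_b = b - a * Hb/(g*T^2) = 1.252396 - 32.647833 * 0.00178068 = 1.194260
db = Hb / gamma_b = 3.09 / 1.194260
db = 2.5874 m

2.5874


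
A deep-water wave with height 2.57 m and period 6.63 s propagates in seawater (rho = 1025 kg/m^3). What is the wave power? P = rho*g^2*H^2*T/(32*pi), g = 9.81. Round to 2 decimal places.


P = rho * g^2 * H^2 * T / (32 * pi)
P = 1025 * 9.81^2 * 2.57^2 * 6.63 / (32 * pi)
P = 1025 * 96.2361 * 6.6049 * 6.63 / 100.53096
P = 42967.67 W/m

42967.67


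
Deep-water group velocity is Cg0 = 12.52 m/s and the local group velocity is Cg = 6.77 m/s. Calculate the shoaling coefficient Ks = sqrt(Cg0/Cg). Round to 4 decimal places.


Ks = sqrt(Cg0 / Cg)
Ks = sqrt(12.52 / 6.77)
Ks = sqrt(1.8493)
Ks = 1.3599

1.3599


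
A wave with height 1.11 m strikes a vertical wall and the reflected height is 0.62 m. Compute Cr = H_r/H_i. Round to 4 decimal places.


Cr = H_r / H_i
Cr = 0.62 / 1.11
Cr = 0.5586

0.5586


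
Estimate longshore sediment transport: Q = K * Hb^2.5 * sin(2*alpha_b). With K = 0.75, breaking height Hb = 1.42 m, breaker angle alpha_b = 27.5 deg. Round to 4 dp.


Q = K * Hb^2.5 * sin(2 * alpha_b)
Hb^2.5 = 1.42^2.5 = 2.402818
sin(2 * 27.5) = sin(55.0) = 0.819152
Q = 0.75 * 2.402818 * 0.819152
Q = 1.4762 m^3/s

1.4762


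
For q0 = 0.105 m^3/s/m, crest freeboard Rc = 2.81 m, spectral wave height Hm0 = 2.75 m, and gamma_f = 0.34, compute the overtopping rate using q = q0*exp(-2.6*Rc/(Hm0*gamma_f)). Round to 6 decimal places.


q = q0 * exp(-2.6 * Rc / (Hm0 * gamma_f))
Exponent = -2.6 * 2.81 / (2.75 * 0.34)
= -2.6 * 2.81 / 0.9350
= -7.813904
exp(-7.813904) = 0.000404
q = 0.105 * 0.000404
q = 0.000042 m^3/s/m

0.000042


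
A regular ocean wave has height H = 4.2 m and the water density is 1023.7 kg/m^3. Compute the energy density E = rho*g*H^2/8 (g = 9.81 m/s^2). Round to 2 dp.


E = (1/8) * rho * g * H^2
E = (1/8) * 1023.7 * 9.81 * 4.2^2
E = 0.125 * 1023.7 * 9.81 * 17.6400
E = 22143.71 J/m^2

22143.71


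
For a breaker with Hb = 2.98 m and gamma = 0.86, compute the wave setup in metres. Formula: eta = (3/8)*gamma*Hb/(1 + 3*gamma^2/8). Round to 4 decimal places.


eta = (3/8) * gamma * Hb / (1 + 3*gamma^2/8)
Numerator = (3/8) * 0.86 * 2.98 = 0.961050
Denominator = 1 + 3*0.86^2/8 = 1 + 0.277350 = 1.277350
eta = 0.961050 / 1.277350
eta = 0.7524 m

0.7524


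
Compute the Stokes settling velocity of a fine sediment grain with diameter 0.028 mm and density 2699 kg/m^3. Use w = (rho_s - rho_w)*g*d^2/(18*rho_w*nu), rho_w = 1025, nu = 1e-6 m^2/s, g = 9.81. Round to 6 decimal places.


w = (rho_s - rho_w) * g * d^2 / (18 * rho_w * nu)
d = 0.028 mm = 0.000028 m
rho_s - rho_w = 2699 - 1025 = 1674
Numerator = 1674 * 9.81 * (0.000028)^2 = 0.000012874801
Denominator = 18 * 1025 * 1e-6 = 0.018450
w = 0.000698 m/s

0.000698


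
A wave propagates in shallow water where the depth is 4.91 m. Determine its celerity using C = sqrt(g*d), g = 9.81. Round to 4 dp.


Using the shallow-water approximation:
C = sqrt(g * d) = sqrt(9.81 * 4.91)
C = sqrt(48.1671)
C = 6.9403 m/s

6.9403


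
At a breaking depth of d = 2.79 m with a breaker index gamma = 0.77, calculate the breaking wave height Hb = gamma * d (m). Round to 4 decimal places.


Hb = gamma * d
Hb = 0.77 * 2.79
Hb = 2.1483 m

2.1483
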